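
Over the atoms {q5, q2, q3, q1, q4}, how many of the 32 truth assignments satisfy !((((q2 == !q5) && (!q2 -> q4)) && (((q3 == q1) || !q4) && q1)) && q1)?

Initial set: {!((((q2 == !q5) && (!q2 -> q4)) && (((q3 == q1) || !q4) && q1)) && q1)}.
!((((q2 == !q5) && (!q2 -> q4)) && (((q3 == q1) || !q4) && q1)) && q1): β-rule — branch into !(((q2 == !q5) && (!q2 -> q4)) && (((q3 == q1) || !q4) && q1))  //  !q1.
  branch 1 (add !(((q2 == !q5) && (!q2 -> q4)) && (((q3 == q1) || !q4) && q1))):
    !(((q2 == !q5) && (!q2 -> q4)) && (((q3 == q1) || !q4) && q1)): β-rule — branch into !((q2 == !q5) && (!q2 -> q4))  //  !(((q3 == q1) || !q4) && q1).
      branch 1.1 (add !((q2 == !q5) && (!q2 -> q4))):
        !((q2 == !q5) && (!q2 -> q4)): β-rule — branch into !(q2 == !q5)  //  !(!q2 -> q4).
          branch 1.1.1 (add !(q2 == !q5)):
            !(q2 == !q5): β-rule — branch into q2, !!q5  //  !q2, !q5.
              branch 1.1.1.1 (add q2, !!q5):
                ○ open, literals {q2=true, q5=true}.
              branch 1.1.1.2 (add !q2, !q5):
                ○ open, literals {q2=false, q5=false}.
          branch 1.1.2 (add !(!q2 -> q4)):
            !(!q2 -> q4): α-rule — add !q2, !q4.
            ○ open, literals {q2=false, q4=false}.
      branch 1.2 (add !(((q3 == q1) || !q4) && q1)):
        !(((q3 == q1) || !q4) && q1): β-rule — branch into !((q3 == q1) || !q4)  //  !q1.
          branch 1.2.1 (add !((q3 == q1) || !q4)):
            !((q3 == q1) || !q4): α-rule — add !(q3 == q1), !!q4.
            !(q3 == q1): β-rule — branch into q3, !q1  //  !q3, q1.
              branch 1.2.1.1 (add q3, !q1):
                ○ open, literals {q1=false, q3=true, q4=true}.
              branch 1.2.1.2 (add !q3, q1):
                ○ open, literals {q1=true, q3=false, q4=true}.
          branch 1.2.2 (add !q1):
            ○ open, literals {q1=false}.
  branch 2 (add !q1):
    ○ open, literals {q1=false}.
0 branches closed, 7 open.
Each open branch fixes some atoms; the unmentioned ones are free. Counting distinct full assignments: branch {q2=true, q5=true} (q3, q1, q4) contributes 8 new; branch {q2=false, q5=false} (q3, q1, q4) contributes 8 new; branch {q2=false, q4=false} (q5, q3, q1) contributes 4 new; branch {q1=false, q3=true, q4=true} (q5, q2) contributes 2 new; branch {q1=true, q3=false, q4=true} (q5, q2) contributes 2 new; branch {q1=false} (q5, q2, q3, q4) contributes 4 new; branch {q1=false} (q5, q2, q3, q4) contributes 0 new. Total: 28.

28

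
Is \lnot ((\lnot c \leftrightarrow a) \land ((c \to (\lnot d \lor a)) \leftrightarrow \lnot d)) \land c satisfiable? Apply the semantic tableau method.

Satisfiable

Initial set: {T (\lnot ((\lnot c \leftrightarrow a) \land ((c \to (\lnot d \lor a)) \leftrightarrow \lnot d)) \land c)}.
T (\lnot ((\lnot c \leftrightarrow a) \land ((c \to (\lnot d \lor a)) \leftrightarrow \lnot d)) \land c): α-rule — add T \lnot ((\lnot c \leftrightarrow a) \land ((c \to (\lnot d \lor a)) \leftrightarrow \lnot d)), T c.
T \lnot ((\lnot c \leftrightarrow a) \land ((c \to (\lnot d \lor a)) \leftrightarrow \lnot d)): β-rule — branch into F (\lnot c \leftrightarrow a)  //  F ((c \to (\lnot d \lor a)) \leftrightarrow \lnot d).
  branch 1 (add F (\lnot c \leftrightarrow a)):
    F (\lnot c \leftrightarrow a): β-rule — branch into T \lnot c, F a  //  F \lnot c, T a.
      branch 1.1 (add T \lnot c, F a):
        × closes — contains both c and \lnot c.
      branch 1.2 (add F \lnot c, T a):
        ○ open, literals {a=true, c=true}.
  branch 2 (add F ((c \to (\lnot d \lor a)) \leftrightarrow \lnot d)):
    F ((c \to (\lnot d \lor a)) \leftrightarrow \lnot d): β-rule — branch into T (c \to (\lnot d \lor a)), F \lnot d  //  F (c \to (\lnot d \lor a)), T \lnot d.
      branch 2.1 (add T (c \to (\lnot d \lor a)), F \lnot d):
        T (c \to (\lnot d \lor a)): β-rule — branch into F c  //  T (\lnot d \lor a).
          branch 2.1.1 (add F c):
            × closes — contains both c and \lnot c.
          branch 2.1.2 (add T (\lnot d \lor a)):
            T (\lnot d \lor a): β-rule — branch into T \lnot d  //  T a.
              branch 2.1.2.1 (add T \lnot d):
                × closes — contains both d and \lnot d.
              branch 2.1.2.2 (add T a):
                ○ open, literals {a=true, c=true, d=true}.
      branch 2.2 (add F (c \to (\lnot d \lor a)), T \lnot d):
        F (c \to (\lnot d \lor a)): α-rule — add T c, F (\lnot d \lor a).
        F (\lnot d \lor a): α-rule — add F \lnot d, F a.
        × closes — contains both d and \lnot d.
4 branches closed, 2 open.
An open branch gives a satisfying assignment: a=true, c=true.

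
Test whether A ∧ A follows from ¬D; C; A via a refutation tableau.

Yes

Initial set: {¬D; C; A; ¬(A ∧ A)}.
¬(A ∧ A): β-rule — branch into ¬A  //  ¬A.
  branch 1 (add ¬A):
    × closes — contains both A and ¬A.
  branch 2 (add ¬A):
    × closes — contains both A and ¬A.
All 2 branches close.
Every branch closed, so the premises entail the conclusion.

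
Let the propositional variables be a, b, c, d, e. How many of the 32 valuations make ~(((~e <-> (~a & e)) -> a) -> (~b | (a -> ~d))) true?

4

Initial set: {~(((~e <-> (~a & e)) -> a) -> (~b | (a -> ~d)))}.
~(((~e <-> (~a & e)) -> a) -> (~b | (a -> ~d))): α-rule — add ((~e <-> (~a & e)) -> a), ~(~b | (a -> ~d)).
~(~b | (a -> ~d)): α-rule — add ~~b, ~(a -> ~d).
~(a -> ~d): α-rule — add a, ~~d.
((~e <-> (~a & e)) -> a): β-rule — branch into ~(~e <-> (~a & e))  //  a.
  branch 1 (add ~(~e <-> (~a & e))):
    ~(~e <-> (~a & e)): β-rule — branch into ~e, ~(~a & e)  //  ~~e, (~a & e).
      branch 1.1 (add ~e, ~(~a & e)):
        ~(~a & e): β-rule — branch into ~~a  //  ~e.
          branch 1.1.1 (add ~~a):
            ○ open, literals {a=T, b=T, d=T, e=F}.
          branch 1.1.2 (add ~e):
            ○ open, literals {a=T, b=T, d=T, e=F}.
      branch 1.2 (add ~~e, (~a & e)):
        (~a & e): α-rule — add ~a, e.
        × closes — contains both a and ~a.
  branch 2 (add a):
    ○ open, literals {a=T, b=T, d=T}.
1 branch closed, 3 open.
Each open branch fixes some atoms; the unmentioned ones are free. Counting distinct full assignments: branch {a=T, b=T, d=T, e=F} (c) contributes 2 new; branch {a=T, b=T, d=T, e=F} (c) contributes 0 new; branch {a=T, b=T, d=T} (c, e) contributes 2 new. Total: 4.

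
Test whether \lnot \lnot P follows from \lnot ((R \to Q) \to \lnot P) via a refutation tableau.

Initial set: {\lnot ((R \to Q) \to \lnot P); \lnot \lnot \lnot P}.
\lnot ((R \to Q) \to \lnot P): α-rule — add (R \to Q), \lnot \lnot P.
\lnot \lnot \lnot P: drop double negation, giving \lnot P.
× closes — contains both P and \lnot P.
All 1 branch closes.
Every branch closed, so the premises entail the conclusion.

Yes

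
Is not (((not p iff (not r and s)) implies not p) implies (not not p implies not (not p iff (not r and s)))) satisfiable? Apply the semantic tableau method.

Initial set: {T not (((not p iff (not r and s)) implies not p) implies (not not p implies not (not p iff (not r and s))))}.
T not (((not p iff (not r and s)) implies not p) implies (not not p implies not (not p iff (not r and s)))): α-rule — add T ((not p iff (not r and s)) implies not p), F (not not p implies not (not p iff (not r and s))).
F (not not p implies not (not p iff (not r and s))): α-rule — add T not not p, F not (not p iff (not r and s)).
T not not p: drop double negation, giving T p.
T ((not p iff (not r and s)) implies not p): β-rule — branch into F (not p iff (not r and s))  //  T not p.
  branch 1 (add F (not p iff (not r and s))):
    F not (not p iff (not r and s)): β-rule — branch into T not p, T (not r and s)  //  F not p, F (not r and s).
      branch 1.1 (add T not p, T (not r and s)):
        × closes — contains both p and not p.
      branch 1.2 (add F not p, F (not r and s)):
        F (not p iff (not r and s)): β-rule — branch into T not p, F (not r and s)  //  F not p, T (not r and s).
          branch 1.2.1 (add T not p, F (not r and s)):
            × closes — contains both p and not p.
          branch 1.2.2 (add F not p, T (not r and s)):
            T (not r and s): α-rule — add T not r, T s.
            F (not r and s): β-rule — branch into F not r  //  F s.
              branch 1.2.2.1 (add F not r):
                × closes — contains both r and not r.
              branch 1.2.2.2 (add F s):
                × closes — contains both s and not s.
  branch 2 (add T not p):
    × closes — contains both p and not p.
All 5 branches close.
Every branch closed; the formula is unsatisfiable.

Unsatisfiable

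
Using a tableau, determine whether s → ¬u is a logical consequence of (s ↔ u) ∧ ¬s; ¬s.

Initial set: {T ((s ↔ u) ∧ ¬s); T ¬s; F (s → ¬u)}.
T ((s ↔ u) ∧ ¬s): α-rule — add T (s ↔ u), T ¬s.
F (s → ¬u): α-rule — add T s, F ¬u.
× closes — contains both s and ¬s.
All 1 branch closes.
Every branch closed, so the premises entail the conclusion.

Yes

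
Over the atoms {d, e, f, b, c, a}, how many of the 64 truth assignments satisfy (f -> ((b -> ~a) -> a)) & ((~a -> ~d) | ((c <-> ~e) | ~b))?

46

Initial set: {((f -> ((b -> ~a) -> a)) & ((~a -> ~d) | ((c <-> ~e) | ~b)))}.
((f -> ((b -> ~a) -> a)) & ((~a -> ~d) | ((c <-> ~e) | ~b))): α-rule — add (f -> ((b -> ~a) -> a)), ((~a -> ~d) | ((c <-> ~e) | ~b)).
(f -> ((b -> ~a) -> a)): β-rule — branch into ~f  //  ((b -> ~a) -> a).
  branch 1 (add ~f):
    ((~a -> ~d) | ((c <-> ~e) | ~b)): β-rule — branch into (~a -> ~d)  //  ((c <-> ~e) | ~b).
      branch 1.1 (add (~a -> ~d)):
        (~a -> ~d): β-rule — branch into ~~a  //  ~d.
          branch 1.1.1 (add ~~a):
            ○ open, literals {a=1, f=0}.
          branch 1.1.2 (add ~d):
            ○ open, literals {d=0, f=0}.
      branch 1.2 (add ((c <-> ~e) | ~b)):
        ((c <-> ~e) | ~b): β-rule — branch into (c <-> ~e)  //  ~b.
          branch 1.2.1 (add (c <-> ~e)):
            (c <-> ~e): β-rule — branch into c, ~e  //  ~c, ~~e.
              branch 1.2.1.1 (add c, ~e):
                ○ open, literals {c=1, e=0, f=0}.
              branch 1.2.1.2 (add ~c, ~~e):
                ○ open, literals {c=0, e=1, f=0}.
          branch 1.2.2 (add ~b):
            ○ open, literals {b=0, f=0}.
  branch 2 (add ((b -> ~a) -> a)):
    ((~a -> ~d) | ((c <-> ~e) | ~b)): β-rule — branch into (~a -> ~d)  //  ((c <-> ~e) | ~b).
      branch 2.1 (add (~a -> ~d)):
        ((b -> ~a) -> a): β-rule — branch into ~(b -> ~a)  //  a.
          branch 2.1.1 (add ~(b -> ~a)):
            ~(b -> ~a): α-rule — add b, ~~a.
            (~a -> ~d): β-rule — branch into ~~a  //  ~d.
              branch 2.1.1.1 (add ~~a):
                ○ open, literals {a=1, b=1}.
              branch 2.1.1.2 (add ~d):
                ○ open, literals {a=1, b=1, d=0}.
          branch 2.1.2 (add a):
            (~a -> ~d): β-rule — branch into ~~a  //  ~d.
              branch 2.1.2.1 (add ~~a):
                ○ open, literals {a=1}.
              branch 2.1.2.2 (add ~d):
                ○ open, literals {a=1, d=0}.
      branch 2.2 (add ((c <-> ~e) | ~b)):
        ((b -> ~a) -> a): β-rule — branch into ~(b -> ~a)  //  a.
          branch 2.2.1 (add ~(b -> ~a)):
            ~(b -> ~a): α-rule — add b, ~~a.
            ((c <-> ~e) | ~b): β-rule — branch into (c <-> ~e)  //  ~b.
              branch 2.2.1.1 (add (c <-> ~e)):
                (c <-> ~e): β-rule — branch into c, ~e  //  ~c, ~~e.
                  branch 2.2.1.1.1 (add c, ~e):
                    ○ open, literals {a=1, b=1, c=1, e=0}.
                  branch 2.2.1.1.2 (add ~c, ~~e):
                    ○ open, literals {a=1, b=1, c=0, e=1}.
              branch 2.2.1.2 (add ~b):
                × closes — contains both b and ~b.
          branch 2.2.2 (add a):
            ((c <-> ~e) | ~b): β-rule — branch into (c <-> ~e)  //  ~b.
              branch 2.2.2.1 (add (c <-> ~e)):
                (c <-> ~e): β-rule — branch into c, ~e  //  ~c, ~~e.
                  branch 2.2.2.1.1 (add c, ~e):
                    ○ open, literals {a=1, c=1, e=0}.
                  branch 2.2.2.1.2 (add ~c, ~~e):
                    ○ open, literals {a=1, c=0, e=1}.
              branch 2.2.2.2 (add ~b):
                ○ open, literals {a=1, b=0}.
1 branch closed, 14 open.
Each open branch fixes some atoms; the unmentioned ones are free. Counting distinct full assignments: branch {a=1, f=0} (d, e, b, c) contributes 16 new; branch {d=0, f=0} (e, b, c, a) contributes 8 new; branch {c=1, e=0, f=0} (d, b, a) contributes 2 new; branch {c=0, e=1, f=0} (d, b, a) contributes 2 new; branch {b=0, f=0} (d, e, c, a) contributes 2 new; branch {a=1, b=1} (d, e, f, c) contributes 8 new; branch {a=1, b=1, d=0} (e, f, c) contributes 0 new; branch {a=1} (d, e, f, b, c) contributes 8 new; branch {a=1, d=0} (e, f, b, c) contributes 0 new; branch {a=1, b=1, c=1, e=0} (d, f) contributes 0 new; branch {a=1, b=1, c=0, e=1} (d, f) contributes 0 new; branch {a=1, c=1, e=0} (d, f, b) contributes 0 new; branch {a=1, c=0, e=1} (d, f, b) contributes 0 new; branch {a=1, b=0} (d, e, f, c) contributes 0 new. Total: 46.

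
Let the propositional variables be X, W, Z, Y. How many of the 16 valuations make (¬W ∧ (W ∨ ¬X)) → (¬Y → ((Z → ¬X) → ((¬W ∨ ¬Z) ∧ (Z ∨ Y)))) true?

Initial set: {((¬W ∧ (W ∨ ¬X)) → (¬Y → ((Z → ¬X) → ((¬W ∨ ¬Z) ∧ (Z ∨ Y)))))}.
((¬W ∧ (W ∨ ¬X)) → (¬Y → ((Z → ¬X) → ((¬W ∨ ¬Z) ∧ (Z ∨ Y))))): β-rule — branch into ¬(¬W ∧ (W ∨ ¬X))  //  (¬Y → ((Z → ¬X) → ((¬W ∨ ¬Z) ∧ (Z ∨ Y)))).
  branch 1 (add ¬(¬W ∧ (W ∨ ¬X))):
    ¬(¬W ∧ (W ∨ ¬X)): β-rule — branch into ¬¬W  //  ¬(W ∨ ¬X).
      branch 1.1 (add ¬¬W):
        ○ open, literals {W=T}.
      branch 1.2 (add ¬(W ∨ ¬X)):
        ¬(W ∨ ¬X): α-rule — add ¬W, ¬¬X.
        ○ open, literals {W=F, X=T}.
  branch 2 (add (¬Y → ((Z → ¬X) → ((¬W ∨ ¬Z) ∧ (Z ∨ Y))))):
    (¬Y → ((Z → ¬X) → ((¬W ∨ ¬Z) ∧ (Z ∨ Y)))): β-rule — branch into ¬¬Y  //  ((Z → ¬X) → ((¬W ∨ ¬Z) ∧ (Z ∨ Y))).
      branch 2.1 (add ¬¬Y):
        ○ open, literals {Y=T}.
      branch 2.2 (add ((Z → ¬X) → ((¬W ∨ ¬Z) ∧ (Z ∨ Y)))):
        ((Z → ¬X) → ((¬W ∨ ¬Z) ∧ (Z ∨ Y))): β-rule — branch into ¬(Z → ¬X)  //  ((¬W ∨ ¬Z) ∧ (Z ∨ Y)).
          branch 2.2.1 (add ¬(Z → ¬X)):
            ¬(Z → ¬X): α-rule — add Z, ¬¬X.
            ○ open, literals {X=T, Z=T}.
          branch 2.2.2 (add ((¬W ∨ ¬Z) ∧ (Z ∨ Y))):
            ((¬W ∨ ¬Z) ∧ (Z ∨ Y)): α-rule — add (¬W ∨ ¬Z), (Z ∨ Y).
            (¬W ∨ ¬Z): β-rule — branch into ¬W  //  ¬Z.
              branch 2.2.2.1 (add ¬W):
                (Z ∨ Y): β-rule — branch into Z  //  Y.
                  branch 2.2.2.1.1 (add Z):
                    ○ open, literals {W=F, Z=T}.
                  branch 2.2.2.1.2 (add Y):
                    ○ open, literals {W=F, Y=T}.
              branch 2.2.2.2 (add ¬Z):
                (Z ∨ Y): β-rule — branch into Z  //  Y.
                  branch 2.2.2.2.1 (add Z):
                    × closes — contains both Z and ¬Z.
                  branch 2.2.2.2.2 (add Y):
                    ○ open, literals {Y=T, Z=F}.
1 branch closed, 7 open.
Each open branch fixes some atoms; the unmentioned ones are free. Counting distinct full assignments: branch {W=T} (X, Z, Y) contributes 8 new; branch {W=F, X=T} (Z, Y) contributes 4 new; branch {Y=T} (X, W, Z) contributes 2 new; branch {X=T, Z=T} (W, Y) contributes 0 new; branch {W=F, Z=T} (X, Y) contributes 1 new; branch {W=F, Y=T} (X, Z) contributes 0 new; branch {Y=T, Z=F} (X, W) contributes 0 new. Total: 15.

15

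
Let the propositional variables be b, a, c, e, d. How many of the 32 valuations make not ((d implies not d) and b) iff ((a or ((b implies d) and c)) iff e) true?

16

Initial set: {(not ((d implies not d) and b) iff ((a or ((b implies d) and c)) iff e))}.
(not ((d implies not d) and b) iff ((a or ((b implies d) and c)) iff e)): β-rule — branch into not ((d implies not d) and b), ((a or ((b implies d) and c)) iff e)  //  not not ((d implies not d) and b), not ((a or ((b implies d) and c)) iff e).
  branch 1 (add not ((d implies not d) and b), ((a or ((b implies d) and c)) iff e)):
    not ((d implies not d) and b): β-rule — branch into not (d implies not d)  //  not b.
      branch 1.1 (add not (d implies not d)):
        not (d implies not d): α-rule — add d, not not d.
        ((a or ((b implies d) and c)) iff e): β-rule — branch into (a or ((b implies d) and c)), e  //  not (a or ((b implies d) and c)), not e.
          branch 1.1.1 (add (a or ((b implies d) and c)), e):
            (a or ((b implies d) and c)): β-rule — branch into a  //  ((b implies d) and c).
              branch 1.1.1.1 (add a):
                ○ open, literals {a=1, d=1, e=1}.
              branch 1.1.1.2 (add ((b implies d) and c)):
                ((b implies d) and c): α-rule — add (b implies d), c.
                (b implies d): β-rule — branch into not b  //  d.
                  branch 1.1.1.2.1 (add not b):
                    ○ open, literals {b=0, c=1, d=1, e=1}.
                  branch 1.1.1.2.2 (add d):
                    ○ open, literals {c=1, d=1, e=1}.
          branch 1.1.2 (add not (a or ((b implies d) and c)), not e):
            not (a or ((b implies d) and c)): α-rule — add not a, not ((b implies d) and c).
            not ((b implies d) and c): β-rule — branch into not (b implies d)  //  not c.
              branch 1.1.2.1 (add not (b implies d)):
                not (b implies d): α-rule — add b, not d.
                × closes — contains both d and not d.
              branch 1.1.2.2 (add not c):
                ○ open, literals {a=0, c=0, d=1, e=0}.
      branch 1.2 (add not b):
        ((a or ((b implies d) and c)) iff e): β-rule — branch into (a or ((b implies d) and c)), e  //  not (a or ((b implies d) and c)), not e.
          branch 1.2.1 (add (a or ((b implies d) and c)), e):
            (a or ((b implies d) and c)): β-rule — branch into a  //  ((b implies d) and c).
              branch 1.2.1.1 (add a):
                ○ open, literals {a=1, b=0, e=1}.
              branch 1.2.1.2 (add ((b implies d) and c)):
                ((b implies d) and c): α-rule — add (b implies d), c.
                (b implies d): β-rule — branch into not b  //  d.
                  branch 1.2.1.2.1 (add not b):
                    ○ open, literals {b=0, c=1, e=1}.
                  branch 1.2.1.2.2 (add d):
                    ○ open, literals {b=0, c=1, d=1, e=1}.
          branch 1.2.2 (add not (a or ((b implies d) and c)), not e):
            not (a or ((b implies d) and c)): α-rule — add not a, not ((b implies d) and c).
            not ((b implies d) and c): β-rule — branch into not (b implies d)  //  not c.
              branch 1.2.2.1 (add not (b implies d)):
                not (b implies d): α-rule — add b, not d.
                × closes — contains both b and not b.
              branch 1.2.2.2 (add not c):
                ○ open, literals {a=0, b=0, c=0, e=0}.
  branch 2 (add not not ((d implies not d) and b), not ((a or ((b implies d) and c)) iff e)):
    not not ((d implies not d) and b): α-rule — add (d implies not d), b.
    not ((a or ((b implies d) and c)) iff e): β-rule — branch into (a or ((b implies d) and c)), not e  //  not (a or ((b implies d) and c)), e.
      branch 2.1 (add (a or ((b implies d) and c)), not e):
        (d implies not d): β-rule — branch into not d  //  not d.
          branch 2.1.1 (add not d):
            (a or ((b implies d) and c)): β-rule — branch into a  //  ((b implies d) and c).
              branch 2.1.1.1 (add a):
                ○ open, literals {a=1, b=1, d=0, e=0}.
              branch 2.1.1.2 (add ((b implies d) and c)):
                ((b implies d) and c): α-rule — add (b implies d), c.
                (b implies d): β-rule — branch into not b  //  d.
                  branch 2.1.1.2.1 (add not b):
                    × closes — contains both b and not b.
                  branch 2.1.1.2.2 (add d):
                    × closes — contains both d and not d.
          branch 2.1.2 (add not d):
            (a or ((b implies d) and c)): β-rule — branch into a  //  ((b implies d) and c).
              branch 2.1.2.1 (add a):
                ○ open, literals {a=1, b=1, d=0, e=0}.
              branch 2.1.2.2 (add ((b implies d) and c)):
                ((b implies d) and c): α-rule — add (b implies d), c.
                (b implies d): β-rule — branch into not b  //  d.
                  branch 2.1.2.2.1 (add not b):
                    × closes — contains both b and not b.
                  branch 2.1.2.2.2 (add d):
                    × closes — contains both d and not d.
      branch 2.2 (add not (a or ((b implies d) and c)), e):
        not (a or ((b implies d) and c)): α-rule — add not a, not ((b implies d) and c).
        (d implies not d): β-rule — branch into not d  //  not d.
          branch 2.2.1 (add not d):
            not ((b implies d) and c): β-rule — branch into not (b implies d)  //  not c.
              branch 2.2.1.1 (add not (b implies d)):
                not (b implies d): α-rule — add b, not d.
                ○ open, literals {a=0, b=1, d=0, e=1}.
              branch 2.2.1.2 (add not c):
                ○ open, literals {a=0, b=1, c=0, d=0, e=1}.
          branch 2.2.2 (add not d):
            not ((b implies d) and c): β-rule — branch into not (b implies d)  //  not c.
              branch 2.2.2.1 (add not (b implies d)):
                not (b implies d): α-rule — add b, not d.
                ○ open, literals {a=0, b=1, d=0, e=1}.
              branch 2.2.2.2 (add not c):
                ○ open, literals {a=0, b=1, c=0, d=0, e=1}.
6 branches closed, 14 open.
Each open branch fixes some atoms; the unmentioned ones are free. Counting distinct full assignments: branch {a=1, d=1, e=1} (b, c) contributes 4 new; branch {b=0, c=1, d=1, e=1} (a) contributes 1 new; branch {c=1, d=1, e=1} (b, a) contributes 1 new; branch {a=0, c=0, d=1, e=0} (b) contributes 2 new; branch {a=1, b=0, e=1} (c, d) contributes 2 new; branch {b=0, c=1, e=1} (a, d) contributes 1 new; branch {b=0, c=1, d=1, e=1} (a) contributes 0 new; branch {a=0, b=0, c=0, e=0} (d) contributes 1 new; branch {a=1, b=1, d=0, e=0} (c) contributes 2 new; branch {a=1, b=1, d=0, e=0} (c) contributes 0 new; branch {a=0, b=1, d=0, e=1} (c) contributes 2 new; branch {a=0, b=1, c=0, d=0, e=1} (none free) contributes 0 new; branch {a=0, b=1, d=0, e=1} (c) contributes 0 new; branch {a=0, b=1, c=0, d=0, e=1} (none free) contributes 0 new. Total: 16.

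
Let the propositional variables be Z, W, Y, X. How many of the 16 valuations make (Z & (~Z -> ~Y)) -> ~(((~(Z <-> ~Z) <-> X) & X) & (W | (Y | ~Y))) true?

12

Initial set: {((Z & (~Z -> ~Y)) -> ~(((~(Z <-> ~Z) <-> X) & X) & (W | (Y | ~Y))))}.
((Z & (~Z -> ~Y)) -> ~(((~(Z <-> ~Z) <-> X) & X) & (W | (Y | ~Y)))): β-rule — branch into ~(Z & (~Z -> ~Y))  //  ~(((~(Z <-> ~Z) <-> X) & X) & (W | (Y | ~Y))).
  branch 1 (add ~(Z & (~Z -> ~Y))):
    ~(Z & (~Z -> ~Y)): β-rule — branch into ~Z  //  ~(~Z -> ~Y).
      branch 1.1 (add ~Z):
        ○ open, literals {Z=false}.
      branch 1.2 (add ~(~Z -> ~Y)):
        ~(~Z -> ~Y): α-rule — add ~Z, ~~Y.
        ○ open, literals {Y=true, Z=false}.
  branch 2 (add ~(((~(Z <-> ~Z) <-> X) & X) & (W | (Y | ~Y)))):
    ~(((~(Z <-> ~Z) <-> X) & X) & (W | (Y | ~Y))): β-rule — branch into ~((~(Z <-> ~Z) <-> X) & X)  //  ~(W | (Y | ~Y)).
      branch 2.1 (add ~((~(Z <-> ~Z) <-> X) & X)):
        ~((~(Z <-> ~Z) <-> X) & X): β-rule — branch into ~(~(Z <-> ~Z) <-> X)  //  ~X.
          branch 2.1.1 (add ~(~(Z <-> ~Z) <-> X)):
            ~(~(Z <-> ~Z) <-> X): β-rule — branch into ~(Z <-> ~Z), ~X  //  ~~(Z <-> ~Z), X.
              branch 2.1.1.1 (add ~(Z <-> ~Z), ~X):
                ~(Z <-> ~Z): β-rule — branch into Z, ~~Z  //  ~Z, ~Z.
                  branch 2.1.1.1.1 (add Z, ~~Z):
                    ○ open, literals {X=false, Z=true}.
                  branch 2.1.1.1.2 (add ~Z, ~Z):
                    ○ open, literals {X=false, Z=false}.
              branch 2.1.1.2 (add ~~(Z <-> ~Z), X):
                ~~(Z <-> ~Z): β-rule — branch into Z, ~Z  //  ~Z, ~~Z.
                  branch 2.1.1.2.1 (add Z, ~Z):
                    × closes — contains both Z and ~Z.
                  branch 2.1.1.2.2 (add ~Z, ~~Z):
                    × closes — contains both Z and ~Z.
          branch 2.1.2 (add ~X):
            ○ open, literals {X=false}.
      branch 2.2 (add ~(W | (Y | ~Y))):
        ~(W | (Y | ~Y)): α-rule — add ~W, ~(Y | ~Y).
        ~(Y | ~Y): α-rule — add ~Y, ~~Y.
        × closes — contains both Y and ~Y.
3 branches closed, 5 open.
Each open branch fixes some atoms; the unmentioned ones are free. Counting distinct full assignments: branch {Z=false} (W, Y, X) contributes 8 new; branch {Y=true, Z=false} (W, X) contributes 0 new; branch {X=false, Z=true} (W, Y) contributes 4 new; branch {X=false, Z=false} (W, Y) contributes 0 new; branch {X=false} (Z, W, Y) contributes 0 new. Total: 12.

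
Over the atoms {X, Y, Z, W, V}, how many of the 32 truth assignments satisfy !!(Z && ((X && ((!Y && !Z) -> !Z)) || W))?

Initial set: {T !!(Z && ((X && ((!Y && !Z) -> !Z)) || W))}.
T !!(Z && ((X && ((!Y && !Z) -> !Z)) || W)): drop double negation, giving T (Z && ((X && ((!Y && !Z) -> !Z)) || W)).
T (Z && ((X && ((!Y && !Z) -> !Z)) || W)): α-rule — add T Z, T ((X && ((!Y && !Z) -> !Z)) || W).
T ((X && ((!Y && !Z) -> !Z)) || W): β-rule — branch into T (X && ((!Y && !Z) -> !Z))  //  T W.
  branch 1 (add T (X && ((!Y && !Z) -> !Z))):
    T (X && ((!Y && !Z) -> !Z)): α-rule — add T X, T ((!Y && !Z) -> !Z).
    T ((!Y && !Z) -> !Z): β-rule — branch into F (!Y && !Z)  //  T !Z.
      branch 1.1 (add F (!Y && !Z)):
        F (!Y && !Z): β-rule — branch into F !Y  //  F !Z.
          branch 1.1.1 (add F !Y):
            ○ open, literals {X=1, Y=1, Z=1}.
          branch 1.1.2 (add F !Z):
            ○ open, literals {X=1, Z=1}.
      branch 1.2 (add T !Z):
        × closes — contains both Z and !Z.
  branch 2 (add T W):
    ○ open, literals {W=1, Z=1}.
1 branch closed, 3 open.
Each open branch fixes some atoms; the unmentioned ones are free. Counting distinct full assignments: branch {X=1, Y=1, Z=1} (W, V) contributes 4 new; branch {X=1, Z=1} (Y, W, V) contributes 4 new; branch {W=1, Z=1} (X, Y, V) contributes 4 new. Total: 12.

12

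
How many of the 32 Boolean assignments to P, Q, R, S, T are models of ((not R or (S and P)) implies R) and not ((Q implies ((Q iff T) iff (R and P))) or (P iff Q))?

Initial set: {(((not R or (S and P)) implies R) and not ((Q implies ((Q iff T) iff (R and P))) or (P iff Q)))}.
(((not R or (S and P)) implies R) and not ((Q implies ((Q iff T) iff (R and P))) or (P iff Q))): α-rule — add ((not R or (S and P)) implies R), not ((Q implies ((Q iff T) iff (R and P))) or (P iff Q)).
not ((Q implies ((Q iff T) iff (R and P))) or (P iff Q)): α-rule — add not (Q implies ((Q iff T) iff (R and P))), not (P iff Q).
not (Q implies ((Q iff T) iff (R and P))): α-rule — add Q, not ((Q iff T) iff (R and P)).
((not R or (S and P)) implies R): β-rule — branch into not (not R or (S and P))  //  R.
  branch 1 (add not (not R or (S and P))):
    not (not R or (S and P)): α-rule — add not not R, not (S and P).
    not (P iff Q): β-rule — branch into P, not Q  //  not P, Q.
      branch 1.1 (add P, not Q):
        × closes — contains both Q and not Q.
      branch 1.2 (add not P, Q):
        not ((Q iff T) iff (R and P)): β-rule — branch into (Q iff T), not (R and P)  //  not (Q iff T), (R and P).
          branch 1.2.1 (add (Q iff T), not (R and P)):
            not (S and P): β-rule — branch into not S  //  not P.
              branch 1.2.1.1 (add not S):
                (Q iff T): β-rule — branch into Q, T  //  not Q, not T.
                  branch 1.2.1.1.1 (add Q, T):
                    not (R and P): β-rule — branch into not R  //  not P.
                      branch 1.2.1.1.1.1 (add not R):
                        × closes — contains both R and not R.
                      branch 1.2.1.1.1.2 (add not P):
                        ○ open, literals {P=false, Q=true, R=true, S=false, T=true}.
                  branch 1.2.1.1.2 (add not Q, not T):
                    × closes — contains both Q and not Q.
              branch 1.2.1.2 (add not P):
                (Q iff T): β-rule — branch into Q, T  //  not Q, not T.
                  branch 1.2.1.2.1 (add Q, T):
                    not (R and P): β-rule — branch into not R  //  not P.
                      branch 1.2.1.2.1.1 (add not R):
                        × closes — contains both R and not R.
                      branch 1.2.1.2.1.2 (add not P):
                        ○ open, literals {P=false, Q=true, R=true, T=true}.
                  branch 1.2.1.2.2 (add not Q, not T):
                    × closes — contains both Q and not Q.
          branch 1.2.2 (add not (Q iff T), (R and P)):
            (R and P): α-rule — add R, P.
            × closes — contains both P and not P.
  branch 2 (add R):
    not (P iff Q): β-rule — branch into P, not Q  //  not P, Q.
      branch 2.1 (add P, not Q):
        × closes — contains both Q and not Q.
      branch 2.2 (add not P, Q):
        not ((Q iff T) iff (R and P)): β-rule — branch into (Q iff T), not (R and P)  //  not (Q iff T), (R and P).
          branch 2.2.1 (add (Q iff T), not (R and P)):
            (Q iff T): β-rule — branch into Q, T  //  not Q, not T.
              branch 2.2.1.1 (add Q, T):
                not (R and P): β-rule — branch into not R  //  not P.
                  branch 2.2.1.1.1 (add not R):
                    × closes — contains both R and not R.
                  branch 2.2.1.1.2 (add not P):
                    ○ open, literals {P=false, Q=true, R=true, T=true}.
              branch 2.2.1.2 (add not Q, not T):
                × closes — contains both Q and not Q.
          branch 2.2.2 (add not (Q iff T), (R and P)):
            (R and P): α-rule — add R, P.
            × closes — contains both P and not P.
10 branches closed, 3 open.
Each open branch fixes some atoms; the unmentioned ones are free. Counting distinct full assignments: branch {P=false, Q=true, R=true, S=false, T=true} (none free) contributes 1 new; branch {P=false, Q=true, R=true, T=true} (S) contributes 1 new; branch {P=false, Q=true, R=true, T=true} (S) contributes 0 new. Total: 2.

2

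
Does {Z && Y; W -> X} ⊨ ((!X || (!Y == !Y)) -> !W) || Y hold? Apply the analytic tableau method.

Initial set: {(Z && Y); (W -> X); !(((!X || (!Y == !Y)) -> !W) || Y)}.
(Z && Y): α-rule — add Z, Y.
!(((!X || (!Y == !Y)) -> !W) || Y): α-rule — add !((!X || (!Y == !Y)) -> !W), !Y.
× closes — contains both Y and !Y.
All 1 branch closes.
Every branch closed, so the premises entail the conclusion.

Yes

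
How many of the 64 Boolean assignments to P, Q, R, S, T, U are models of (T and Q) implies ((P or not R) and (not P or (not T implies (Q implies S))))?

60

Initial set: {((T and Q) implies ((P or not R) and (not P or (not T implies (Q implies S)))))}.
((T and Q) implies ((P or not R) and (not P or (not T implies (Q implies S))))): β-rule — branch into not (T and Q)  //  ((P or not R) and (not P or (not T implies (Q implies S)))).
  branch 1 (add not (T and Q)):
    not (T and Q): β-rule — branch into not T  //  not Q.
      branch 1.1 (add not T):
        ○ open, literals {T=false}.
      branch 1.2 (add not Q):
        ○ open, literals {Q=false}.
  branch 2 (add ((P or not R) and (not P or (not T implies (Q implies S))))):
    ((P or not R) and (not P or (not T implies (Q implies S)))): α-rule — add (P or not R), (not P or (not T implies (Q implies S))).
    (P or not R): β-rule — branch into P  //  not R.
      branch 2.1 (add P):
        (not P or (not T implies (Q implies S))): β-rule — branch into not P  //  (not T implies (Q implies S)).
          branch 2.1.1 (add not P):
            × closes — contains both P and not P.
          branch 2.1.2 (add (not T implies (Q implies S))):
            (not T implies (Q implies S)): β-rule — branch into not not T  //  (Q implies S).
              branch 2.1.2.1 (add not not T):
                ○ open, literals {P=true, T=true}.
              branch 2.1.2.2 (add (Q implies S)):
                (Q implies S): β-rule — branch into not Q  //  S.
                  branch 2.1.2.2.1 (add not Q):
                    ○ open, literals {P=true, Q=false}.
                  branch 2.1.2.2.2 (add S):
                    ○ open, literals {P=true, S=true}.
      branch 2.2 (add not R):
        (not P or (not T implies (Q implies S))): β-rule — branch into not P  //  (not T implies (Q implies S)).
          branch 2.2.1 (add not P):
            ○ open, literals {P=false, R=false}.
          branch 2.2.2 (add (not T implies (Q implies S))):
            (not T implies (Q implies S)): β-rule — branch into not not T  //  (Q implies S).
              branch 2.2.2.1 (add not not T):
                ○ open, literals {R=false, T=true}.
              branch 2.2.2.2 (add (Q implies S)):
                (Q implies S): β-rule — branch into not Q  //  S.
                  branch 2.2.2.2.1 (add not Q):
                    ○ open, literals {Q=false, R=false}.
                  branch 2.2.2.2.2 (add S):
                    ○ open, literals {R=false, S=true}.
1 branch closed, 9 open.
Each open branch fixes some atoms; the unmentioned ones are free. Counting distinct full assignments: branch {T=false} (P, Q, R, S, U) contributes 32 new; branch {Q=false} (P, R, S, T, U) contributes 16 new; branch {P=true, T=true} (Q, R, S, U) contributes 8 new; branch {P=true, Q=false} (R, S, T, U) contributes 0 new; branch {P=true, S=true} (Q, R, T, U) contributes 0 new; branch {P=false, R=false} (Q, S, T, U) contributes 4 new; branch {R=false, T=true} (P, Q, S, U) contributes 0 new; branch {Q=false, R=false} (P, S, T, U) contributes 0 new; branch {R=false, S=true} (P, Q, T, U) contributes 0 new. Total: 60.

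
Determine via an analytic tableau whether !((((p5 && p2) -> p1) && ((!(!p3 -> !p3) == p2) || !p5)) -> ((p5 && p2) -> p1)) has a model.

Unsatisfiable

Initial set: {!((((p5 && p2) -> p1) && ((!(!p3 -> !p3) == p2) || !p5)) -> ((p5 && p2) -> p1))}.
!((((p5 && p2) -> p1) && ((!(!p3 -> !p3) == p2) || !p5)) -> ((p5 && p2) -> p1)): α-rule — add (((p5 && p2) -> p1) && ((!(!p3 -> !p3) == p2) || !p5)), !((p5 && p2) -> p1).
(((p5 && p2) -> p1) && ((!(!p3 -> !p3) == p2) || !p5)): α-rule — add ((p5 && p2) -> p1), ((!(!p3 -> !p3) == p2) || !p5).
!((p5 && p2) -> p1): α-rule — add (p5 && p2), !p1.
(p5 && p2): α-rule — add p5, p2.
((p5 && p2) -> p1): β-rule — branch into !(p5 && p2)  //  p1.
  branch 1 (add !(p5 && p2)):
    ((!(!p3 -> !p3) == p2) || !p5): β-rule — branch into (!(!p3 -> !p3) == p2)  //  !p5.
      branch 1.1 (add (!(!p3 -> !p3) == p2)):
        !(p5 && p2): β-rule — branch into !p5  //  !p2.
          branch 1.1.1 (add !p5):
            × closes — contains both p5 and !p5.
          branch 1.1.2 (add !p2):
            × closes — contains both p2 and !p2.
      branch 1.2 (add !p5):
        × closes — contains both p5 and !p5.
  branch 2 (add p1):
    × closes — contains both p1 and !p1.
All 4 branches close.
Every branch closed; the formula is unsatisfiable.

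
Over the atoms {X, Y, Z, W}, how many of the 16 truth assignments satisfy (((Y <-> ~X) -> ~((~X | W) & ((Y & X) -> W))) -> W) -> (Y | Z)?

14

Initial set: {((((Y <-> ~X) -> ~((~X | W) & ((Y & X) -> W))) -> W) -> (Y | Z))}.
((((Y <-> ~X) -> ~((~X | W) & ((Y & X) -> W))) -> W) -> (Y | Z)): β-rule — branch into ~(((Y <-> ~X) -> ~((~X | W) & ((Y & X) -> W))) -> W)  //  (Y | Z).
  branch 1 (add ~(((Y <-> ~X) -> ~((~X | W) & ((Y & X) -> W))) -> W)):
    ~(((Y <-> ~X) -> ~((~X | W) & ((Y & X) -> W))) -> W): α-rule — add ((Y <-> ~X) -> ~((~X | W) & ((Y & X) -> W))), ~W.
    ((Y <-> ~X) -> ~((~X | W) & ((Y & X) -> W))): β-rule — branch into ~(Y <-> ~X)  //  ~((~X | W) & ((Y & X) -> W)).
      branch 1.1 (add ~(Y <-> ~X)):
        ~(Y <-> ~X): β-rule — branch into Y, ~~X  //  ~Y, ~X.
          branch 1.1.1 (add Y, ~~X):
            ○ open, literals {W=0, X=1, Y=1}.
          branch 1.1.2 (add ~Y, ~X):
            ○ open, literals {W=0, X=0, Y=0}.
      branch 1.2 (add ~((~X | W) & ((Y & X) -> W))):
        ~((~X | W) & ((Y & X) -> W)): β-rule — branch into ~(~X | W)  //  ~((Y & X) -> W).
          branch 1.2.1 (add ~(~X | W)):
            ~(~X | W): α-rule — add ~~X, ~W.
            ○ open, literals {W=0, X=1}.
          branch 1.2.2 (add ~((Y & X) -> W)):
            ~((Y & X) -> W): α-rule — add (Y & X), ~W.
            (Y & X): α-rule — add Y, X.
            ○ open, literals {W=0, X=1, Y=1}.
  branch 2 (add (Y | Z)):
    (Y | Z): β-rule — branch into Y  //  Z.
      branch 2.1 (add Y):
        ○ open, literals {Y=1}.
      branch 2.2 (add Z):
        ○ open, literals {Z=1}.
0 branches closed, 6 open.
Each open branch fixes some atoms; the unmentioned ones are free. Counting distinct full assignments: branch {W=0, X=1, Y=1} (Z) contributes 2 new; branch {W=0, X=0, Y=0} (Z) contributes 2 new; branch {W=0, X=1} (Y, Z) contributes 2 new; branch {W=0, X=1, Y=1} (Z) contributes 0 new; branch {Y=1} (X, Z, W) contributes 6 new; branch {Z=1} (X, Y, W) contributes 2 new. Total: 14.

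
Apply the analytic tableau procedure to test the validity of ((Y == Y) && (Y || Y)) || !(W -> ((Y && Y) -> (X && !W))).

Not valid

Assume the negation and expand:
Initial set: {!(((Y == Y) && (Y || Y)) || !(W -> ((Y && Y) -> (X && !W))))}.
!(((Y == Y) && (Y || Y)) || !(W -> ((Y && Y) -> (X && !W)))): α-rule — add !((Y == Y) && (Y || Y)), !!(W -> ((Y && Y) -> (X && !W))).
!((Y == Y) && (Y || Y)): β-rule — branch into !(Y == Y)  //  !(Y || Y).
  branch 1 (add !(Y == Y)):
    !!(W -> ((Y && Y) -> (X && !W))): β-rule — branch into !W  //  ((Y && Y) -> (X && !W)).
      branch 1.1 (add !W):
        !(Y == Y): β-rule — branch into Y, !Y  //  !Y, Y.
          branch 1.1.1 (add Y, !Y):
            × closes — contains both Y and !Y.
          branch 1.1.2 (add !Y, Y):
            × closes — contains both Y and !Y.
      branch 1.2 (add ((Y && Y) -> (X && !W))):
        !(Y == Y): β-rule — branch into Y, !Y  //  !Y, Y.
          branch 1.2.1 (add Y, !Y):
            × closes — contains both Y and !Y.
          branch 1.2.2 (add !Y, Y):
            × closes — contains both Y and !Y.
  branch 2 (add !(Y || Y)):
    !(Y || Y): α-rule — add !Y, !Y.
    !!(W -> ((Y && Y) -> (X && !W))): β-rule — branch into !W  //  ((Y && Y) -> (X && !W)).
      branch 2.1 (add !W):
        ○ open, literals {W=0, Y=0}.
      branch 2.2 (add ((Y && Y) -> (X && !W))):
        ((Y && Y) -> (X && !W)): β-rule — branch into !(Y && Y)  //  (X && !W).
          branch 2.2.1 (add !(Y && Y)):
            !(Y && Y): β-rule — branch into !Y  //  !Y.
              branch 2.2.1.1 (add !Y):
                ○ open, literals {Y=0}.
              branch 2.2.1.2 (add !Y):
                ○ open, literals {Y=0}.
          branch 2.2.2 (add (X && !W)):
            (X && !W): α-rule — add X, !W.
            ○ open, literals {W=0, X=1, Y=0}.
4 branches closed, 4 open.
An open branch gives a countermodel: W=0, Y=0 (unmentioned atoms arbitrary); under it the original formula is false.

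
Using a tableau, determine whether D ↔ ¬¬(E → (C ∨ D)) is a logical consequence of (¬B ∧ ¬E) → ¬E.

Initial set: {((¬B ∧ ¬E) → ¬E); ¬(D ↔ ¬¬(E → (C ∨ D)))}.
((¬B ∧ ¬E) → ¬E): β-rule — branch into ¬(¬B ∧ ¬E)  //  ¬E.
  branch 1 (add ¬(¬B ∧ ¬E)):
    ¬(D ↔ ¬¬(E → (C ∨ D))): β-rule — branch into D, ¬¬¬(E → (C ∨ D))  //  ¬D, ¬¬(E → (C ∨ D)).
      branch 1.1 (add D, ¬¬¬(E → (C ∨ D))):
        ¬¬¬(E → (C ∨ D)): drop double negation, giving ¬(E → (C ∨ D)).
        ¬(E → (C ∨ D)): α-rule — add E, ¬(C ∨ D).
        ¬(C ∨ D): α-rule — add ¬C, ¬D.
        × closes — contains both D and ¬D.
      branch 1.2 (add ¬D, ¬¬(E → (C ∨ D))):
        ¬¬(E → (C ∨ D)): drop double negation, giving (E → (C ∨ D)).
        ¬(¬B ∧ ¬E): β-rule — branch into ¬¬B  //  ¬¬E.
          branch 1.2.1 (add ¬¬B):
            (E → (C ∨ D)): β-rule — branch into ¬E  //  (C ∨ D).
              branch 1.2.1.1 (add ¬E):
                ○ open, literals {B=true, D=false, E=false}.
              branch 1.2.1.2 (add (C ∨ D)):
                (C ∨ D): β-rule — branch into C  //  D.
                  branch 1.2.1.2.1 (add C):
                    ○ open, literals {B=true, C=true, D=false}.
                  branch 1.2.1.2.2 (add D):
                    × closes — contains both D and ¬D.
          branch 1.2.2 (add ¬¬E):
            (E → (C ∨ D)): β-rule — branch into ¬E  //  (C ∨ D).
              branch 1.2.2.1 (add ¬E):
                × closes — contains both E and ¬E.
              branch 1.2.2.2 (add (C ∨ D)):
                (C ∨ D): β-rule — branch into C  //  D.
                  branch 1.2.2.2.1 (add C):
                    ○ open, literals {C=true, D=false, E=true}.
                  branch 1.2.2.2.2 (add D):
                    × closes — contains both D and ¬D.
  branch 2 (add ¬E):
    ¬(D ↔ ¬¬(E → (C ∨ D))): β-rule — branch into D, ¬¬¬(E → (C ∨ D))  //  ¬D, ¬¬(E → (C ∨ D)).
      branch 2.1 (add D, ¬¬¬(E → (C ∨ D))):
        ¬¬¬(E → (C ∨ D)): drop double negation, giving ¬(E → (C ∨ D)).
        ¬(E → (C ∨ D)): α-rule — add E, ¬(C ∨ D).
        × closes — contains both E and ¬E.
      branch 2.2 (add ¬D, ¬¬(E → (C ∨ D))):
        ¬¬(E → (C ∨ D)): drop double negation, giving (E → (C ∨ D)).
        (E → (C ∨ D)): β-rule — branch into ¬E  //  (C ∨ D).
          branch 2.2.1 (add ¬E):
            ○ open, literals {D=false, E=false}.
          branch 2.2.2 (add (C ∨ D)):
            (C ∨ D): β-rule — branch into C  //  D.
              branch 2.2.2.1 (add C):
                ○ open, literals {C=true, D=false, E=false}.
              branch 2.2.2.2 (add D):
                × closes — contains both D and ¬D.
6 branches closed, 5 open.
An open branch gives a countermodel: B=true, D=false, E=false (unmentioned atoms arbitrary); the premises hold there but the conclusion fails.

No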